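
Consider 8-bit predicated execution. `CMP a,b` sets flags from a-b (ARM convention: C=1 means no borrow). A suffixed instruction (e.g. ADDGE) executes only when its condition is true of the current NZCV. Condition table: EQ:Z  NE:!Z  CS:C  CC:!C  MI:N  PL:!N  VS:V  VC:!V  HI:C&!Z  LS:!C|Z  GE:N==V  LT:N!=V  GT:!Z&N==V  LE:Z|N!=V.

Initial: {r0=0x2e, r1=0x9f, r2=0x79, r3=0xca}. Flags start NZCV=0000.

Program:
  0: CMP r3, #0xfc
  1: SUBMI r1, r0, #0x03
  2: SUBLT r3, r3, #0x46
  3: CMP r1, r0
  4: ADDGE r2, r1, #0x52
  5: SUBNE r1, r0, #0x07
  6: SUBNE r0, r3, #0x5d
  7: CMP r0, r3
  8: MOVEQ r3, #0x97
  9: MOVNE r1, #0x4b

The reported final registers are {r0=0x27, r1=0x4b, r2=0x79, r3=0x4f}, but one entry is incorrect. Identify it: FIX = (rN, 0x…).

0: ✓ CMP  NZCV=1000
1: ✓ SUBMI  r1←0x2b
2: ✓ SUBLT  r3←0x84
3: ✓ CMP  NZCV=1000
4: · ADDGE
5: ✓ SUBNE  r1←0x27
6: ✓ SUBNE  r0←0x27
7: ✓ CMP  NZCV=1001
8: · MOVEQ
9: ✓ MOVNE  r1←0x4b

FIX = (r3, 0x84)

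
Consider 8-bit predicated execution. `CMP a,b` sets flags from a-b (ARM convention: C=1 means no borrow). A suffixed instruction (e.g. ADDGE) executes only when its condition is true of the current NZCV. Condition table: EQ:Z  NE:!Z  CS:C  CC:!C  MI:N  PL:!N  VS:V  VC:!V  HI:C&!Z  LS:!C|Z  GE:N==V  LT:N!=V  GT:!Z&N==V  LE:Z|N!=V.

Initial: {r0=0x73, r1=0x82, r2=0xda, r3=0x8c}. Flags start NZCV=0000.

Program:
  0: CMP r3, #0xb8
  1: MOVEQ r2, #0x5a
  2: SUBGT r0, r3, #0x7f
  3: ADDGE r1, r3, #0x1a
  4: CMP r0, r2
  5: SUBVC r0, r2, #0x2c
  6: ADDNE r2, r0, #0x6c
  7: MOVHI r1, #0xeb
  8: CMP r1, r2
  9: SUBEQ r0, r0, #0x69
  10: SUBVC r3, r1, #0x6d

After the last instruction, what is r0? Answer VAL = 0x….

0: ✓ CMP  NZCV=1000
1: · MOVEQ
2: · SUBGT
3: · ADDGE
4: ✓ CMP  NZCV=1001
5: · SUBVC
6: ✓ ADDNE  r2←0xdf
7: · MOVHI
8: ✓ CMP  NZCV=1000
9: · SUBEQ
10: ✓ SUBVC  r3←0x15

VAL = 0x73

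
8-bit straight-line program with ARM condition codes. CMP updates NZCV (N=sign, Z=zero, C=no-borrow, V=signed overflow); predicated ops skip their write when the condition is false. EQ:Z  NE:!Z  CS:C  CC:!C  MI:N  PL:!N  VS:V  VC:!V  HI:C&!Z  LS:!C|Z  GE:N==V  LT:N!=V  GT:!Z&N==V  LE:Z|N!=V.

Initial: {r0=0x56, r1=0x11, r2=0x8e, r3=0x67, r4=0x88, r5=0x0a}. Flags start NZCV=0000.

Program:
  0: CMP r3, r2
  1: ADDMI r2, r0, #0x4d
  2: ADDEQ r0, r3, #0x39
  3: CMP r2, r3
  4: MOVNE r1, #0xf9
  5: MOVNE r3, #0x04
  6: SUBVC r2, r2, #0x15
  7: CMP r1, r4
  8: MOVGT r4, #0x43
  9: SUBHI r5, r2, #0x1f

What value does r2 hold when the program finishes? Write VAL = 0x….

VAL = 0xa3

[0] flags=1001 → (cmp)
[1] flags=1001 MI?T → r2=0xa3
[2] flags=1001 EQ?F → skip
[3] flags=0011 → (cmp)
[4] flags=0011 NE?T → r1=0xf9
[5] flags=0011 NE?T → r3=0x04
[6] flags=0011 VC?F → skip
[7] flags=0010 → (cmp)
[8] flags=0010 GT?T → r4=0x43
[9] flags=0010 HI?T → r5=0x84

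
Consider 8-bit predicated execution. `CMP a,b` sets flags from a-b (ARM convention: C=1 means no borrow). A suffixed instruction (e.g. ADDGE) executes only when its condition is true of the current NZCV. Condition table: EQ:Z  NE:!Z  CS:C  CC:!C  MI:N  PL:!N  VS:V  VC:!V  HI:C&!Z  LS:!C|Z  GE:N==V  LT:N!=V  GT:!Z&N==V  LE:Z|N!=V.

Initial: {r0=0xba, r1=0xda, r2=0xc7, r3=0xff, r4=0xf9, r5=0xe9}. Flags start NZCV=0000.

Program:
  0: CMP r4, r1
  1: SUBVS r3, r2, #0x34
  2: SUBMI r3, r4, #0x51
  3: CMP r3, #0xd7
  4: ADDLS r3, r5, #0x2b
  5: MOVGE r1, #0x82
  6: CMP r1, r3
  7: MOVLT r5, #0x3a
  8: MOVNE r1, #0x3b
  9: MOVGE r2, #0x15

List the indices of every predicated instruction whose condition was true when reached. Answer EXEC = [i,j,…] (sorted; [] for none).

EXEC = [5,7,8]

0: ✓ CMP  NZCV=0010
1: · SUBVS
2: · SUBMI
3: ✓ CMP  NZCV=0010
4: · ADDLS
5: ✓ MOVGE  r1←0x82
6: ✓ CMP  NZCV=1000
7: ✓ MOVLT  r5←0x3a
8: ✓ MOVNE  r1←0x3b
9: · MOVGE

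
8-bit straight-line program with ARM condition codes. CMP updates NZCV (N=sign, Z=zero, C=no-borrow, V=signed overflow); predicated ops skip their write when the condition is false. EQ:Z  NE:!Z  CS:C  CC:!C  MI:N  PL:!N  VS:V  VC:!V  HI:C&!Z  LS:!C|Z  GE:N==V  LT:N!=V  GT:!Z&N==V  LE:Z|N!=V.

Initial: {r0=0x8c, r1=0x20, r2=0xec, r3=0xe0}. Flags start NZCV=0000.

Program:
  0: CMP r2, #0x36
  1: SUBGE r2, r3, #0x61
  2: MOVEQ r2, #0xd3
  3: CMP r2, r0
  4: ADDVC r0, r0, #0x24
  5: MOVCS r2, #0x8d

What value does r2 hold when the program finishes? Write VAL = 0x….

[0] flags=1010 → (cmp)
[1] flags=1010 GE?F → skip
[2] flags=1010 EQ?F → skip
[3] flags=0010 → (cmp)
[4] flags=0010 VC?T → r0=0xb0
[5] flags=0010 CS?T → r2=0x8d

VAL = 0x8d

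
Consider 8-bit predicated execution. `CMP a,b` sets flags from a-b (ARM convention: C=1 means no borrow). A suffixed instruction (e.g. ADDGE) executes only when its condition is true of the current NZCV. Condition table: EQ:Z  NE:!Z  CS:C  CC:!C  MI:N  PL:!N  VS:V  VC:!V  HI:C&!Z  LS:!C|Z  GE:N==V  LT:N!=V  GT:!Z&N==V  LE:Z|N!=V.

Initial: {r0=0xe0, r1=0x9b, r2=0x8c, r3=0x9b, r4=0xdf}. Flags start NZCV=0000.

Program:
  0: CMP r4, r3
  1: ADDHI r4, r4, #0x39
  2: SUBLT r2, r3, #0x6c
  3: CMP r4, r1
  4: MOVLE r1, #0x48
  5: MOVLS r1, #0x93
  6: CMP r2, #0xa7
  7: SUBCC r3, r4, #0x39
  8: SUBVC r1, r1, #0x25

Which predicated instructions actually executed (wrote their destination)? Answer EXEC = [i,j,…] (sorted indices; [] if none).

EXEC = [1,5,7,8]

[0] flags=0010 → (cmp)
[1] flags=0010 HI?T → r4=0x18
[2] flags=0010 LT?F → skip
[3] flags=0000 → (cmp)
[4] flags=0000 LE?F → skip
[5] flags=0000 LS?T → r1=0x93
[6] flags=1000 → (cmp)
[7] flags=1000 CC?T → r3=0xdf
[8] flags=1000 VC?T → r1=0x6e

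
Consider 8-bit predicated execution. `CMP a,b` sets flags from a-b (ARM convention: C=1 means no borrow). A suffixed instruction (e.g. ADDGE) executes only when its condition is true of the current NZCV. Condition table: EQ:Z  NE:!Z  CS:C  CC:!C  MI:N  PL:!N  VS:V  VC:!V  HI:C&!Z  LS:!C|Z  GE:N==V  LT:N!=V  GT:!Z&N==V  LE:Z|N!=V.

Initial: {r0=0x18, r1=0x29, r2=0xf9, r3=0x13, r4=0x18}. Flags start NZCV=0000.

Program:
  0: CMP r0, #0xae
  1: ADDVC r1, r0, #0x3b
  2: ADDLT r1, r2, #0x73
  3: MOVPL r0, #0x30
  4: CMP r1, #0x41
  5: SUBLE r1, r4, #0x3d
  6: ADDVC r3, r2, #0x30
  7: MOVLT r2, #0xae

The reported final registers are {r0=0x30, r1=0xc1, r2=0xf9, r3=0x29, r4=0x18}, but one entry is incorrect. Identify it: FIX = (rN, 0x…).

0: ✓ CMP  NZCV=0000
1: ✓ ADDVC  r1←0x53
2: · ADDLT
3: ✓ MOVPL  r0←0x30
4: ✓ CMP  NZCV=0010
5: · SUBLE
6: ✓ ADDVC  r3←0x29
7: · MOVLT

FIX = (r1, 0x53)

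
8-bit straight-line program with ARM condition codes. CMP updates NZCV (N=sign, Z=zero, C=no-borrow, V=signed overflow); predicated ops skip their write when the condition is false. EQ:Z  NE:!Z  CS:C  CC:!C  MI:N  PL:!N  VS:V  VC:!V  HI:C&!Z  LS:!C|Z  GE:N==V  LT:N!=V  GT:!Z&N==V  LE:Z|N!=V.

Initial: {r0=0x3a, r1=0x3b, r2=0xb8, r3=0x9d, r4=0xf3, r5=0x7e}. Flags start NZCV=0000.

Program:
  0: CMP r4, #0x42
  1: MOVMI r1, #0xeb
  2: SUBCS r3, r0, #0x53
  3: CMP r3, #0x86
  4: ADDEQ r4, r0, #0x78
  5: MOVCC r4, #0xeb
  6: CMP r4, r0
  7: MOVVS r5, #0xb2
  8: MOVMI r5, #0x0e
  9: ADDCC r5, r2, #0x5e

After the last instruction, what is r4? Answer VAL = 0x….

VAL = 0xf3

[0] flags=1010 → (cmp)
[1] flags=1010 MI?T → r1=0xeb
[2] flags=1010 CS?T → r3=0xe7
[3] flags=0010 → (cmp)
[4] flags=0010 EQ?F → skip
[5] flags=0010 CC?F → skip
[6] flags=1010 → (cmp)
[7] flags=1010 VS?F → skip
[8] flags=1010 MI?T → r5=0x0e
[9] flags=1010 CC?F → skip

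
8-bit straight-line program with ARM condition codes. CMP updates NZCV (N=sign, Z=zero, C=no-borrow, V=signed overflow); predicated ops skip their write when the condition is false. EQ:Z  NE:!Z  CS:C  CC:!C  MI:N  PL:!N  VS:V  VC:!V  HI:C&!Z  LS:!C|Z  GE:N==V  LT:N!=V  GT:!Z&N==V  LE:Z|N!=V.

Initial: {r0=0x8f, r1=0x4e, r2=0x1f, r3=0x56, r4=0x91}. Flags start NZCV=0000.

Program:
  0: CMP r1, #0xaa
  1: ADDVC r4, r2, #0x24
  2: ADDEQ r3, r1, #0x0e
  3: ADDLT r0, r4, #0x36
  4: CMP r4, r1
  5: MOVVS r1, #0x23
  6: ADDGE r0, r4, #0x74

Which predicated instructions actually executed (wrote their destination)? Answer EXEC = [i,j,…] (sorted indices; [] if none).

EXEC = [5]

[0] flags=1001 → (cmp)
[1] flags=1001 VC?F → skip
[2] flags=1001 EQ?F → skip
[3] flags=1001 LT?F → skip
[4] flags=0011 → (cmp)
[5] flags=0011 VS?T → r1=0x23
[6] flags=0011 GE?F → skip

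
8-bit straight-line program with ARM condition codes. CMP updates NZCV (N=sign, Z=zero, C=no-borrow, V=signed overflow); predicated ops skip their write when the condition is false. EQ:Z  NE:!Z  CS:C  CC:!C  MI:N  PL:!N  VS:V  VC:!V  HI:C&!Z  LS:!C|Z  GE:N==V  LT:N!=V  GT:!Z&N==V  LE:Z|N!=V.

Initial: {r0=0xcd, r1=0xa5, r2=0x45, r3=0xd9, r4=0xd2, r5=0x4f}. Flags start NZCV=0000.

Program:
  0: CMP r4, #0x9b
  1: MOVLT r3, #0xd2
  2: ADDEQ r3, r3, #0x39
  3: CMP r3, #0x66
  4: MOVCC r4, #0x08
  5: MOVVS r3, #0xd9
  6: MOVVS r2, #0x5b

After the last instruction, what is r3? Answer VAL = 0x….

VAL = 0xd9

0: ✓ CMP  NZCV=0010
1: · MOVLT
2: · ADDEQ
3: ✓ CMP  NZCV=0011
4: · MOVCC
5: ✓ MOVVS  r3←0xd9
6: ✓ MOVVS  r2←0x5b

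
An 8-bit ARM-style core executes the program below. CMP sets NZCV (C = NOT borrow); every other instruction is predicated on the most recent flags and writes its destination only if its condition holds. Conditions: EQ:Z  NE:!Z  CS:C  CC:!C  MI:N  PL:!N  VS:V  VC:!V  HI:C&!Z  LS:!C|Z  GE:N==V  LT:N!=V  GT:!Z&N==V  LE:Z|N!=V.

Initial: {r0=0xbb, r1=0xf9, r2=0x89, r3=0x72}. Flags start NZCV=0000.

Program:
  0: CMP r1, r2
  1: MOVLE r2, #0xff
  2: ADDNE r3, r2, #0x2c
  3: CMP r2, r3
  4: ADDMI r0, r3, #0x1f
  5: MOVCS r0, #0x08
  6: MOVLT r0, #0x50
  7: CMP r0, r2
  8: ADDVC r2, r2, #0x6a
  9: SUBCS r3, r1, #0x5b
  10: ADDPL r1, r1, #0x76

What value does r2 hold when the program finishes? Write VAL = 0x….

0: ✓ CMP  NZCV=0010
1: · MOVLE
2: ✓ ADDNE  r3←0xb5
3: ✓ CMP  NZCV=1000
4: ✓ ADDMI  r0←0xd4
5: · MOVCS
6: ✓ MOVLT  r0←0x50
7: ✓ CMP  NZCV=1001
8: · ADDVC
9: · SUBCS
10: · ADDPL

VAL = 0x89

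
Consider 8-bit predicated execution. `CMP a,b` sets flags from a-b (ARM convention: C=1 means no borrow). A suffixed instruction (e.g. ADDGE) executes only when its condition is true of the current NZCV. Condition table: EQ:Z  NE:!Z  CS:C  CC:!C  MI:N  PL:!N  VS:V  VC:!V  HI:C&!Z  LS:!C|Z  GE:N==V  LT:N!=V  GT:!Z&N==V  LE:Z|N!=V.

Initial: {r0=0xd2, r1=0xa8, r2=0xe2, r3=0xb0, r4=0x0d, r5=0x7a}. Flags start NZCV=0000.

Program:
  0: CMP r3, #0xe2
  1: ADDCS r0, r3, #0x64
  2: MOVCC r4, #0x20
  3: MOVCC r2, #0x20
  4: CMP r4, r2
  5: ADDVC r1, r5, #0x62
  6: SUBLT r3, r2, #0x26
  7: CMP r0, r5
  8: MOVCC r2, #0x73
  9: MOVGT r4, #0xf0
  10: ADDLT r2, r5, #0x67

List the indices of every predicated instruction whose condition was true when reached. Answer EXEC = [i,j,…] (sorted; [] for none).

EXEC = [2,3,5,10]

0: ✓ CMP  NZCV=1000
1: · ADDCS
2: ✓ MOVCC  r4←0x20
3: ✓ MOVCC  r2←0x20
4: ✓ CMP  NZCV=0110
5: ✓ ADDVC  r1←0xdc
6: · SUBLT
7: ✓ CMP  NZCV=0011
8: · MOVCC
9: · MOVGT
10: ✓ ADDLT  r2←0xe1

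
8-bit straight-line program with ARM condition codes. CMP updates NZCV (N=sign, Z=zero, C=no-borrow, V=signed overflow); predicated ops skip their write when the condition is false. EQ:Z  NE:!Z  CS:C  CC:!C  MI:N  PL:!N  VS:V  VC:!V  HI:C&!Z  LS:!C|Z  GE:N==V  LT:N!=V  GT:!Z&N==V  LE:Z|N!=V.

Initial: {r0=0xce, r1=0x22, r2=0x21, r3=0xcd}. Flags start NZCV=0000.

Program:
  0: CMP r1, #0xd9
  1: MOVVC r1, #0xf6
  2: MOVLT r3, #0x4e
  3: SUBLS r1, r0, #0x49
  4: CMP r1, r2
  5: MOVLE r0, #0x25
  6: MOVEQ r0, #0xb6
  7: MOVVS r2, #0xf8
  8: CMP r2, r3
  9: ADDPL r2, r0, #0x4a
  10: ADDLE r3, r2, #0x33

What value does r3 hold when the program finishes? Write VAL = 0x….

VAL = 0xcd

[0] flags=0000 → (cmp)
[1] flags=0000 VC?T → r1=0xf6
[2] flags=0000 LT?F → skip
[3] flags=0000 LS?T → r1=0x85
[4] flags=0011 → (cmp)
[5] flags=0011 LE?T → r0=0x25
[6] flags=0011 EQ?F → skip
[7] flags=0011 VS?T → r2=0xf8
[8] flags=0010 → (cmp)
[9] flags=0010 PL?T → r2=0x6f
[10] flags=0010 LE?F → skip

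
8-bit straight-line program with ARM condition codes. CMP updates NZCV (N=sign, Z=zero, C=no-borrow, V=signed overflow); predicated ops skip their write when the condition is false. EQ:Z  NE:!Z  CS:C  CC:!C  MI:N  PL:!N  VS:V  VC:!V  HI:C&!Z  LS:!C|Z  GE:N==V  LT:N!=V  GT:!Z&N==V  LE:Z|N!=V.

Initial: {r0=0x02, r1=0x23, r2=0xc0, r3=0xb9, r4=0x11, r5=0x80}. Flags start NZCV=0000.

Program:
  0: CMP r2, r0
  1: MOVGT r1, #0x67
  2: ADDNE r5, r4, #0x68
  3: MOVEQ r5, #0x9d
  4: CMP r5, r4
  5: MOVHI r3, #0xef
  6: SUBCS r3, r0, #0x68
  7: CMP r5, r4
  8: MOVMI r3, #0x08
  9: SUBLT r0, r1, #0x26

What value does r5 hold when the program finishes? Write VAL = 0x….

VAL = 0x79

[0] flags=1010 → (cmp)
[1] flags=1010 GT?F → skip
[2] flags=1010 NE?T → r5=0x79
[3] flags=1010 EQ?F → skip
[4] flags=0010 → (cmp)
[5] flags=0010 HI?T → r3=0xef
[6] flags=0010 CS?T → r3=0x9a
[7] flags=0010 → (cmp)
[8] flags=0010 MI?F → skip
[9] flags=0010 LT?F → skip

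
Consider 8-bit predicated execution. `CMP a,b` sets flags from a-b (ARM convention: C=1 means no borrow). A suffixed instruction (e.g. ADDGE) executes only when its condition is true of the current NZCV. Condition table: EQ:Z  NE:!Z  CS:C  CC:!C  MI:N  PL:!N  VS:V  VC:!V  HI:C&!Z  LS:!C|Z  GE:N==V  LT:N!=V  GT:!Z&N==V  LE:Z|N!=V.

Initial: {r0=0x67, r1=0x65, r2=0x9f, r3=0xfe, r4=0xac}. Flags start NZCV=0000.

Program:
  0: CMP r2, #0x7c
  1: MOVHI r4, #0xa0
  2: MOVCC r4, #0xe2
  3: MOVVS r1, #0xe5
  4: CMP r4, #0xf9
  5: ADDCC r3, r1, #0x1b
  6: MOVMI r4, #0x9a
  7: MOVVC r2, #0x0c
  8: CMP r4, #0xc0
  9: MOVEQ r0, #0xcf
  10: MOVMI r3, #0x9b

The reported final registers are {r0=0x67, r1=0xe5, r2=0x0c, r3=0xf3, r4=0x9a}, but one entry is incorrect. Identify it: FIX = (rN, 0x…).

FIX = (r3, 0x9b)

0: ✓ CMP  NZCV=0011
1: ✓ MOVHI  r4←0xa0
2: · MOVCC
3: ✓ MOVVS  r1←0xe5
4: ✓ CMP  NZCV=1000
5: ✓ ADDCC  r3←0x00
6: ✓ MOVMI  r4←0x9a
7: ✓ MOVVC  r2←0x0c
8: ✓ CMP  NZCV=1000
9: · MOVEQ
10: ✓ MOVMI  r3←0x9b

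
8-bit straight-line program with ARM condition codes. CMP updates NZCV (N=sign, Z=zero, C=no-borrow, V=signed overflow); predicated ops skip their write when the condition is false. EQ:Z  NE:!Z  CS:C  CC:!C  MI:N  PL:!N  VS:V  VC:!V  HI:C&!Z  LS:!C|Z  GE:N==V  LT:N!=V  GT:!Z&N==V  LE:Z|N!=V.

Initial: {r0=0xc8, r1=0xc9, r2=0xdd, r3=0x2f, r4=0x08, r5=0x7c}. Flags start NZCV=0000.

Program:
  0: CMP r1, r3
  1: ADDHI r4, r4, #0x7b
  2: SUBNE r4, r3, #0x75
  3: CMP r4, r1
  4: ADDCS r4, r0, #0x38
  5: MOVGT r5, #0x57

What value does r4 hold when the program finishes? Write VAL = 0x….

0: ✓ CMP  NZCV=1010
1: ✓ ADDHI  r4←0x83
2: ✓ SUBNE  r4←0xba
3: ✓ CMP  NZCV=1000
4: · ADDCS
5: · MOVGT

VAL = 0xba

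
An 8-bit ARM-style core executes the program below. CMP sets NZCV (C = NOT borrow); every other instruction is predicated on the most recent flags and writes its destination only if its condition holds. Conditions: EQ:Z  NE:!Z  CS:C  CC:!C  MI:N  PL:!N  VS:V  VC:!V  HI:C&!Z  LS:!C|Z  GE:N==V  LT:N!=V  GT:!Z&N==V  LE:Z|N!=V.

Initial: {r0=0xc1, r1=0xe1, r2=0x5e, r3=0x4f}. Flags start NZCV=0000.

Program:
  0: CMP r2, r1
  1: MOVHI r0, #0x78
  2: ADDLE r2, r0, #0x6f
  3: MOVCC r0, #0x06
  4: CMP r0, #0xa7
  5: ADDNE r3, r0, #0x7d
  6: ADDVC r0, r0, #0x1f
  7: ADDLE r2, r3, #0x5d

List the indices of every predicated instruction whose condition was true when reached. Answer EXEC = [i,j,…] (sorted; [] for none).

EXEC = [3,5,6]

[0] flags=0000 → (cmp)
[1] flags=0000 HI?F → skip
[2] flags=0000 LE?F → skip
[3] flags=0000 CC?T → r0=0x06
[4] flags=0000 → (cmp)
[5] flags=0000 NE?T → r3=0x83
[6] flags=0000 VC?T → r0=0x25
[7] flags=0000 LE?F → skip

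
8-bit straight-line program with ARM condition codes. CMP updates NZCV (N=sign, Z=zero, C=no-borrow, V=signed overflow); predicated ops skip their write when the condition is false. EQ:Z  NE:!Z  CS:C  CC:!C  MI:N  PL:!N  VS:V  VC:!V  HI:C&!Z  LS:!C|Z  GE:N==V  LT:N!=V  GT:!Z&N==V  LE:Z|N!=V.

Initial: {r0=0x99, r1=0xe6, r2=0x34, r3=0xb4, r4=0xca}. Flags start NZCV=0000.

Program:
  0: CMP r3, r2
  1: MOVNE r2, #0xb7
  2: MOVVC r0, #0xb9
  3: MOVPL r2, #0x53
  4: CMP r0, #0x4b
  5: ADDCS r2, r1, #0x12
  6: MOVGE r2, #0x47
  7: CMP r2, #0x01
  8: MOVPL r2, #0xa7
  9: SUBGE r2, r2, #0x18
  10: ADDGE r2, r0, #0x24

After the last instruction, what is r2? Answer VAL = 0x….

0: ✓ CMP  NZCV=1010
1: ✓ MOVNE  r2←0xb7
2: ✓ MOVVC  r0←0xb9
3: · MOVPL
4: ✓ CMP  NZCV=0011
5: ✓ ADDCS  r2←0xf8
6: · MOVGE
7: ✓ CMP  NZCV=1010
8: · MOVPL
9: · SUBGE
10: · ADDGE

VAL = 0xf8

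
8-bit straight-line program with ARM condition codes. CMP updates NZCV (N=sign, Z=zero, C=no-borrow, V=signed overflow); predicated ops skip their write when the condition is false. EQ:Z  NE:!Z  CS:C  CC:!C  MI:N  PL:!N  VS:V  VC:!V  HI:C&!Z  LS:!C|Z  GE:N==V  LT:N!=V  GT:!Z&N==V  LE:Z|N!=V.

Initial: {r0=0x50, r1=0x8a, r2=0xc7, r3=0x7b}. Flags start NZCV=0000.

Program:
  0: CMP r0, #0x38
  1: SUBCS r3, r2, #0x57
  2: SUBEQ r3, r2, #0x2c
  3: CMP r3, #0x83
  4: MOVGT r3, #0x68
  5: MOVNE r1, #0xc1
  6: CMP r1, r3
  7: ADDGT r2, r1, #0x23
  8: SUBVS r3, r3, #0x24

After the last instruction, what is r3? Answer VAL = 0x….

VAL = 0x44

0: ✓ CMP  NZCV=0010
1: ✓ SUBCS  r3←0x70
2: · SUBEQ
3: ✓ CMP  NZCV=1001
4: ✓ MOVGT  r3←0x68
5: ✓ MOVNE  r1←0xc1
6: ✓ CMP  NZCV=0011
7: · ADDGT
8: ✓ SUBVS  r3←0x44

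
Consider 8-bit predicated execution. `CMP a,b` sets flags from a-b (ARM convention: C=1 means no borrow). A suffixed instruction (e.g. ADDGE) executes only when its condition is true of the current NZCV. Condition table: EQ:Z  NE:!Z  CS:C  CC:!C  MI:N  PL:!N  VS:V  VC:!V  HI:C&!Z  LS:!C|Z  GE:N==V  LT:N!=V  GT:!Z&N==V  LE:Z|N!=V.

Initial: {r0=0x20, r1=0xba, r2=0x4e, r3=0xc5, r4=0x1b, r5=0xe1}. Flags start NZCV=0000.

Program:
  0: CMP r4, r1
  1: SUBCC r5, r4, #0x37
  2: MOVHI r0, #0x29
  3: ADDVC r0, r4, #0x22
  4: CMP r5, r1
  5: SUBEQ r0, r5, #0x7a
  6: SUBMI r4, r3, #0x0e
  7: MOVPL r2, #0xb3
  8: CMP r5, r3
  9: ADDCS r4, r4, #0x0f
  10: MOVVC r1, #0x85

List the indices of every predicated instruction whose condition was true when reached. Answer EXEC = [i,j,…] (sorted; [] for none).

EXEC = [1,3,7,9,10]

0: ✓ CMP  NZCV=0000
1: ✓ SUBCC  r5←0xe4
2: · MOVHI
3: ✓ ADDVC  r0←0x3d
4: ✓ CMP  NZCV=0010
5: · SUBEQ
6: · SUBMI
7: ✓ MOVPL  r2←0xb3
8: ✓ CMP  NZCV=0010
9: ✓ ADDCS  r4←0x2a
10: ✓ MOVVC  r1←0x85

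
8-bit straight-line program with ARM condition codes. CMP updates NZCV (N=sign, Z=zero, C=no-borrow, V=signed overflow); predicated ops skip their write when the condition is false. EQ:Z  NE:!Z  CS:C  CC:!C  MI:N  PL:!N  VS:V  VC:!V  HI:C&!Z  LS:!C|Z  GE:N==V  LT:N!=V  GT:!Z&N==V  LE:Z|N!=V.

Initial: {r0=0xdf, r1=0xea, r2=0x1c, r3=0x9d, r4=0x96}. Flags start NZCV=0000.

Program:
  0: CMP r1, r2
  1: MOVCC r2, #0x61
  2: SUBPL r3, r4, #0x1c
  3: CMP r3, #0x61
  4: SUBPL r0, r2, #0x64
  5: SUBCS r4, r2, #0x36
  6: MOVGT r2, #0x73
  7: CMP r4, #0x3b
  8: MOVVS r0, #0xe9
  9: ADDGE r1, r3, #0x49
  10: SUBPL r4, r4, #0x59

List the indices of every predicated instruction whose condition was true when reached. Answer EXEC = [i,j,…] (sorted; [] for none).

[0] flags=1010 → (cmp)
[1] flags=1010 CC?F → skip
[2] flags=1010 PL?F → skip
[3] flags=0011 → (cmp)
[4] flags=0011 PL?T → r0=0xb8
[5] flags=0011 CS?T → r4=0xe6
[6] flags=0011 GT?F → skip
[7] flags=1010 → (cmp)
[8] flags=1010 VS?F → skip
[9] flags=1010 GE?F → skip
[10] flags=1010 PL?F → skip

EXEC = [4,5]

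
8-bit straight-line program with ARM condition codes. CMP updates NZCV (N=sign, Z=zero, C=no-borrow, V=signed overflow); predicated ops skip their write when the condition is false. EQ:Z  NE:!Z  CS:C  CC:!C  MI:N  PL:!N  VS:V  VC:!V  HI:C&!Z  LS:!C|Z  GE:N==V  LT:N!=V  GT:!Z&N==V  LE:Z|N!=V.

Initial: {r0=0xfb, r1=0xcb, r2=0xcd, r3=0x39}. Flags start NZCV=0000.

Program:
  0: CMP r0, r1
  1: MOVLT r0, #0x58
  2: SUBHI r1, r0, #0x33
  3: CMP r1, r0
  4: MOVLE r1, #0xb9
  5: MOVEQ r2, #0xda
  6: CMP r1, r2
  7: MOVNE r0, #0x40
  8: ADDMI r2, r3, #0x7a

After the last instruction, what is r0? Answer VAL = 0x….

0: ✓ CMP  NZCV=0010
1: · MOVLT
2: ✓ SUBHI  r1←0xc8
3: ✓ CMP  NZCV=1000
4: ✓ MOVLE  r1←0xb9
5: · MOVEQ
6: ✓ CMP  NZCV=1000
7: ✓ MOVNE  r0←0x40
8: ✓ ADDMI  r2←0xb3

VAL = 0x40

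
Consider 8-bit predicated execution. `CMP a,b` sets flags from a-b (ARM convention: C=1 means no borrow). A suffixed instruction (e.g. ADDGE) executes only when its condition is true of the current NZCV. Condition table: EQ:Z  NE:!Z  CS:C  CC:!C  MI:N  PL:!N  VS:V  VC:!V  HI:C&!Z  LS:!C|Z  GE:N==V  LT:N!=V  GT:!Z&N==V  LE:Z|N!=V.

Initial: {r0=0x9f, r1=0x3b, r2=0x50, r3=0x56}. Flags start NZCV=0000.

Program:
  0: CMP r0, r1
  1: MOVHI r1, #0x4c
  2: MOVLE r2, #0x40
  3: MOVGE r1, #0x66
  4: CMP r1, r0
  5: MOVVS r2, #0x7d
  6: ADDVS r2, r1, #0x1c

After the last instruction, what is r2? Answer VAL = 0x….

VAL = 0x68

[0] flags=0011 → (cmp)
[1] flags=0011 HI?T → r1=0x4c
[2] flags=0011 LE?T → r2=0x40
[3] flags=0011 GE?F → skip
[4] flags=1001 → (cmp)
[5] flags=1001 VS?T → r2=0x7d
[6] flags=1001 VS?T → r2=0x68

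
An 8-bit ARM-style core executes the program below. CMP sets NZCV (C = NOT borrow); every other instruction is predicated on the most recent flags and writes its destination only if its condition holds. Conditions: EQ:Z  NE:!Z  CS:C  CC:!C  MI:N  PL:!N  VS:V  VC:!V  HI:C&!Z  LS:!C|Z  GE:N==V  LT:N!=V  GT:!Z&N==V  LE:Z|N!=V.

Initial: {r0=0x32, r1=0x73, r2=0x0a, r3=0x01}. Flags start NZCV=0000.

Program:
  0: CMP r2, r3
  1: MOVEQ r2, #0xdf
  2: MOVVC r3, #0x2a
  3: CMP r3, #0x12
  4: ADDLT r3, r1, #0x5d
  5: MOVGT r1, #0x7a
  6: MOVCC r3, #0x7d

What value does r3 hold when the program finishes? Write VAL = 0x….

0: ✓ CMP  NZCV=0010
1: · MOVEQ
2: ✓ MOVVC  r3←0x2a
3: ✓ CMP  NZCV=0010
4: · ADDLT
5: ✓ MOVGT  r1←0x7a
6: · MOVCC

VAL = 0x2a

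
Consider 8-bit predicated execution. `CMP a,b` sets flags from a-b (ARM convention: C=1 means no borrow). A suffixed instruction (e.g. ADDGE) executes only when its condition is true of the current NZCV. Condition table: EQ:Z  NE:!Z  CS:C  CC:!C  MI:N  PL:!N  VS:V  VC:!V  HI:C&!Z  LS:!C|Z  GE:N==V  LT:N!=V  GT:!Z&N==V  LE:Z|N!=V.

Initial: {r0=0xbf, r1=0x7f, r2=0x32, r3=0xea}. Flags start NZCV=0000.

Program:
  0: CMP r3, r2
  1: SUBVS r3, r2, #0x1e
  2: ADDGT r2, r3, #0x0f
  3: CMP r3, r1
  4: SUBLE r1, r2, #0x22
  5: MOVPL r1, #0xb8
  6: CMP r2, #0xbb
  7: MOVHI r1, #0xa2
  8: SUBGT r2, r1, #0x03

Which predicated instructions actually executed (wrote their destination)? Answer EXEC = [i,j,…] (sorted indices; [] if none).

EXEC = [4,5,8]

[0] flags=1010 → (cmp)
[1] flags=1010 VS?F → skip
[2] flags=1010 GT?F → skip
[3] flags=0011 → (cmp)
[4] flags=0011 LE?T → r1=0x10
[5] flags=0011 PL?T → r1=0xb8
[6] flags=0000 → (cmp)
[7] flags=0000 HI?F → skip
[8] flags=0000 GT?T → r2=0xb5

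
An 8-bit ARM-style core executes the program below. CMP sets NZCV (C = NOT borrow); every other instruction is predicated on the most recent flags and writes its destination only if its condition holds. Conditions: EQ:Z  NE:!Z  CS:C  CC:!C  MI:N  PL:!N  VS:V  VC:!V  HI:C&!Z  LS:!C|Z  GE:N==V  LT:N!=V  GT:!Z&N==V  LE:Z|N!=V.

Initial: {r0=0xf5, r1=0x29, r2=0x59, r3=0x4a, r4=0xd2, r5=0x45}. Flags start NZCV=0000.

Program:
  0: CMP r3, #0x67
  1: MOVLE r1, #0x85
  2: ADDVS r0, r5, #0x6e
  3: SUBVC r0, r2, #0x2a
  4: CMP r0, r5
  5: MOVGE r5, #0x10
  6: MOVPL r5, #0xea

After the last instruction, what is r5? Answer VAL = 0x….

VAL = 0x45

[0] flags=1000 → (cmp)
[1] flags=1000 LE?T → r1=0x85
[2] flags=1000 VS?F → skip
[3] flags=1000 VC?T → r0=0x2f
[4] flags=1000 → (cmp)
[5] flags=1000 GE?F → skip
[6] flags=1000 PL?F → skip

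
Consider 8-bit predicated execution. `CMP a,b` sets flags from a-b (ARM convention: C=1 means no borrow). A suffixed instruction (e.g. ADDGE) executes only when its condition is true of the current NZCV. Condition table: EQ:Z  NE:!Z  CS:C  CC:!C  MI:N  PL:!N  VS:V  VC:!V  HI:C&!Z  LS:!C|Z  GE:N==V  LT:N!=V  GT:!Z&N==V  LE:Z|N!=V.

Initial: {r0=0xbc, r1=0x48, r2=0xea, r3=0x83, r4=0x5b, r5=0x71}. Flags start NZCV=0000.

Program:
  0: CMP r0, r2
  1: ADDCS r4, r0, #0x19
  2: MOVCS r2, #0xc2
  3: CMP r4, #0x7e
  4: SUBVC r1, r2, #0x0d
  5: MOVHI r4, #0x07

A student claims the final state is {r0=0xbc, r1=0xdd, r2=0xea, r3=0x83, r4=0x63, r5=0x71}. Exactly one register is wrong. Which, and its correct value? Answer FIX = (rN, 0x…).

FIX = (r4, 0x5b)

0: ✓ CMP  NZCV=1000
1: · ADDCS
2: · MOVCS
3: ✓ CMP  NZCV=1000
4: ✓ SUBVC  r1←0xdd
5: · MOVHI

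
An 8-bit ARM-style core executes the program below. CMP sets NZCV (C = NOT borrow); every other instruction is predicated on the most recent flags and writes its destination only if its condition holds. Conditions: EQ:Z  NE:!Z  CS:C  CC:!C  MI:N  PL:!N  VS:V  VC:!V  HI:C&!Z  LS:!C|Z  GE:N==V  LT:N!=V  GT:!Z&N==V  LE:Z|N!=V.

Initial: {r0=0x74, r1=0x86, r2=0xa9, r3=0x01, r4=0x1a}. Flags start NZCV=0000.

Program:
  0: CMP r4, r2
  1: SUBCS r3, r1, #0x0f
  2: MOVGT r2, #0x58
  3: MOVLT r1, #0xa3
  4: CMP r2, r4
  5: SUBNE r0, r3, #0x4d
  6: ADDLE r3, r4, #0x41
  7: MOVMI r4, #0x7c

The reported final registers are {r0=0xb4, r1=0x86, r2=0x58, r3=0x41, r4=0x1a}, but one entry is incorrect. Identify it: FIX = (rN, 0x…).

0: ✓ CMP  NZCV=0000
1: · SUBCS
2: ✓ MOVGT  r2←0x58
3: · MOVLT
4: ✓ CMP  NZCV=0010
5: ✓ SUBNE  r0←0xb4
6: · ADDLE
7: · MOVMI

FIX = (r3, 0x01)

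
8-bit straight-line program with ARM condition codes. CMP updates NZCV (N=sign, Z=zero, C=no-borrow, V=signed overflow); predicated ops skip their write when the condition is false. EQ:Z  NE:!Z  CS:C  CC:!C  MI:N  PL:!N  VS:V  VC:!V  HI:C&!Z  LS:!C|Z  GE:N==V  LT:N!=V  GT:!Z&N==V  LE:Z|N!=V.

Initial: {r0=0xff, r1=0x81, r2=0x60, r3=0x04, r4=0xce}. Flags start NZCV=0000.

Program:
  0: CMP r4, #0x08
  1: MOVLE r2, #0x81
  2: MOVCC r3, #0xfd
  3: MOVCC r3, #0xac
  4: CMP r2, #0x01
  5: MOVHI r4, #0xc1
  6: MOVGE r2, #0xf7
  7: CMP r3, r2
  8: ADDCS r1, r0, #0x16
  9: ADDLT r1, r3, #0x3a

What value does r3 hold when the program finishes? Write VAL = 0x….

VAL = 0x04

0: ✓ CMP  NZCV=1010
1: ✓ MOVLE  r2←0x81
2: · MOVCC
3: · MOVCC
4: ✓ CMP  NZCV=1010
5: ✓ MOVHI  r4←0xc1
6: · MOVGE
7: ✓ CMP  NZCV=1001
8: · ADDCS
9: · ADDLT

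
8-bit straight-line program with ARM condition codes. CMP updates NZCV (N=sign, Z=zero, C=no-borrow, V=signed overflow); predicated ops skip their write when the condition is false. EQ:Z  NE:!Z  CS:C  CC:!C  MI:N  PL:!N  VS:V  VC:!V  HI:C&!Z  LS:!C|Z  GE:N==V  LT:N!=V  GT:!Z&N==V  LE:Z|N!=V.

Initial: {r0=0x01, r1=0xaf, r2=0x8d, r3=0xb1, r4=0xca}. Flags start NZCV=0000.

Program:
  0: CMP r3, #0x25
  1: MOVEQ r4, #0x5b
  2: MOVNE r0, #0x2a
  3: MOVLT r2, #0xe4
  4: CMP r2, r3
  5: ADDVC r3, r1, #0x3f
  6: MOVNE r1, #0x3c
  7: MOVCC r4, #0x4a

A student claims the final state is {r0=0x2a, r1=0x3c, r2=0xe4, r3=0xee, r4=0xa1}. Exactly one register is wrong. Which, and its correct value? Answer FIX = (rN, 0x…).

FIX = (r4, 0xca)

0: ✓ CMP  NZCV=1010
1: · MOVEQ
2: ✓ MOVNE  r0←0x2a
3: ✓ MOVLT  r2←0xe4
4: ✓ CMP  NZCV=0010
5: ✓ ADDVC  r3←0xee
6: ✓ MOVNE  r1←0x3c
7: · MOVCC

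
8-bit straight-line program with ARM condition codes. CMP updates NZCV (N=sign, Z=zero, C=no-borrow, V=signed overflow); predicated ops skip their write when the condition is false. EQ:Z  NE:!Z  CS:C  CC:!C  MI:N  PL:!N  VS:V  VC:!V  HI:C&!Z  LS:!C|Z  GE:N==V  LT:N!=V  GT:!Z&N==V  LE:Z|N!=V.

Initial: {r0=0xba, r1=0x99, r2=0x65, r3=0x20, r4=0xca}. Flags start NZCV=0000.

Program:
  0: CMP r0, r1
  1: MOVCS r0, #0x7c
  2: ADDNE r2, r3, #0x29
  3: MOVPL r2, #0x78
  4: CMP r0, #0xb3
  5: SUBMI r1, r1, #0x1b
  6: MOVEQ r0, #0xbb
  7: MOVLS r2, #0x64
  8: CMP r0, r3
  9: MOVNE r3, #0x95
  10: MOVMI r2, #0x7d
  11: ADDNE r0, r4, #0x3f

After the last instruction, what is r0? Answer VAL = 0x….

[0] flags=0010 → (cmp)
[1] flags=0010 CS?T → r0=0x7c
[2] flags=0010 NE?T → r2=0x49
[3] flags=0010 PL?T → r2=0x78
[4] flags=1001 → (cmp)
[5] flags=1001 MI?T → r1=0x7e
[6] flags=1001 EQ?F → skip
[7] flags=1001 LS?T → r2=0x64
[8] flags=0010 → (cmp)
[9] flags=0010 NE?T → r3=0x95
[10] flags=0010 MI?F → skip
[11] flags=0010 NE?T → r0=0x09

VAL = 0x09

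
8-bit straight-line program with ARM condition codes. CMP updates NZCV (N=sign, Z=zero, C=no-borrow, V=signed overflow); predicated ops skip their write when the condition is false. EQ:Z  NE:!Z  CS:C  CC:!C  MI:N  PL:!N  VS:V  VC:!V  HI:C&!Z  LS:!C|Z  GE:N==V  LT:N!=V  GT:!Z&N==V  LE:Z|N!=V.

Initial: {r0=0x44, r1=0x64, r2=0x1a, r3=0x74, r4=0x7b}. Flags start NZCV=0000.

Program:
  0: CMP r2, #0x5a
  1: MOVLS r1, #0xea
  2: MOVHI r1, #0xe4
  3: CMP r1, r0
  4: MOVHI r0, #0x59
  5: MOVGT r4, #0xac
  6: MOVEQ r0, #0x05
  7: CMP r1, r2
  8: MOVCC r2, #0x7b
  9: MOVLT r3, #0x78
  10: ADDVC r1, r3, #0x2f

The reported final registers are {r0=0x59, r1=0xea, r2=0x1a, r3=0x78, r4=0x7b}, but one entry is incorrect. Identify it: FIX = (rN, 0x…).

FIX = (r1, 0xa7)

0: ✓ CMP  NZCV=1000
1: ✓ MOVLS  r1←0xea
2: · MOVHI
3: ✓ CMP  NZCV=1010
4: ✓ MOVHI  r0←0x59
5: · MOVGT
6: · MOVEQ
7: ✓ CMP  NZCV=1010
8: · MOVCC
9: ✓ MOVLT  r3←0x78
10: ✓ ADDVC  r1←0xa7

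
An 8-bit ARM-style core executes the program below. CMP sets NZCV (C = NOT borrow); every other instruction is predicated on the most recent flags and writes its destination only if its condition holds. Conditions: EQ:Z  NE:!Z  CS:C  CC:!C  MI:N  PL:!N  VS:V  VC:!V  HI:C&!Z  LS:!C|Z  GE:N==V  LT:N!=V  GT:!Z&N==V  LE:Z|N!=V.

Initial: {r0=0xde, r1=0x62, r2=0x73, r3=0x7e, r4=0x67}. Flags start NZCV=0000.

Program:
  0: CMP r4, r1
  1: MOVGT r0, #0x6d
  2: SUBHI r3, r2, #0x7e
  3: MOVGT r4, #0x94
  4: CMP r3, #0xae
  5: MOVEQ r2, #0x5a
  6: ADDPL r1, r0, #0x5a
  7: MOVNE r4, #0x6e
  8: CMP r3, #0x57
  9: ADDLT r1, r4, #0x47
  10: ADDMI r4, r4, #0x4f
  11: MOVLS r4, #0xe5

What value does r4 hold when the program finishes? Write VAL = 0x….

VAL = 0xbd

0: ✓ CMP  NZCV=0010
1: ✓ MOVGT  r0←0x6d
2: ✓ SUBHI  r3←0xf5
3: ✓ MOVGT  r4←0x94
4: ✓ CMP  NZCV=0010
5: · MOVEQ
6: ✓ ADDPL  r1←0xc7
7: ✓ MOVNE  r4←0x6e
8: ✓ CMP  NZCV=1010
9: ✓ ADDLT  r1←0xb5
10: ✓ ADDMI  r4←0xbd
11: · MOVLS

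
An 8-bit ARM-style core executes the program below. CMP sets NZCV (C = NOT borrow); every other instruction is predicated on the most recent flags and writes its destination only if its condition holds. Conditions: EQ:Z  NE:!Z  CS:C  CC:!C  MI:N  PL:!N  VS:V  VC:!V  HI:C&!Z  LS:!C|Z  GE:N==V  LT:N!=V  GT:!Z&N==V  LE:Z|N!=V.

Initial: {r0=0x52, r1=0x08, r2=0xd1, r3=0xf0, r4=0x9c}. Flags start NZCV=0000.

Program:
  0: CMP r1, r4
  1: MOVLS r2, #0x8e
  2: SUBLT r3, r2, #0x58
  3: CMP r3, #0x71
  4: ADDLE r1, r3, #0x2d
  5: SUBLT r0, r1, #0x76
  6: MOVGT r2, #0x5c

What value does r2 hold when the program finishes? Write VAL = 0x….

0: ✓ CMP  NZCV=0000
1: ✓ MOVLS  r2←0x8e
2: · SUBLT
3: ✓ CMP  NZCV=0011
4: ✓ ADDLE  r1←0x1d
5: ✓ SUBLT  r0←0xa7
6: · MOVGT

VAL = 0x8e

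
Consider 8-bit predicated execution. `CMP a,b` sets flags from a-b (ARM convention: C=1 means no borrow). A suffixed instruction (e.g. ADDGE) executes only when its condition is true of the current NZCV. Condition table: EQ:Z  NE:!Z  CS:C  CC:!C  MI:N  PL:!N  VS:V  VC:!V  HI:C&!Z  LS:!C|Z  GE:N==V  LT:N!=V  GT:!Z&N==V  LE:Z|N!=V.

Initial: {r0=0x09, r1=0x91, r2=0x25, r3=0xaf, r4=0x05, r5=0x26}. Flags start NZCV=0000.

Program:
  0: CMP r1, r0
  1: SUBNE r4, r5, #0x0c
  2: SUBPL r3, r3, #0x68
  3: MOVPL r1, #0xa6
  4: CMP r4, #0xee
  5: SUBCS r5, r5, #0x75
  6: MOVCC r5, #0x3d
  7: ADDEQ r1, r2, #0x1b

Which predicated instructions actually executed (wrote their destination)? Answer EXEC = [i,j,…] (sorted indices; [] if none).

0: ✓ CMP  NZCV=1010
1: ✓ SUBNE  r4←0x1a
2: · SUBPL
3: · MOVPL
4: ✓ CMP  NZCV=0000
5: · SUBCS
6: ✓ MOVCC  r5←0x3d
7: · ADDEQ

EXEC = [1,6]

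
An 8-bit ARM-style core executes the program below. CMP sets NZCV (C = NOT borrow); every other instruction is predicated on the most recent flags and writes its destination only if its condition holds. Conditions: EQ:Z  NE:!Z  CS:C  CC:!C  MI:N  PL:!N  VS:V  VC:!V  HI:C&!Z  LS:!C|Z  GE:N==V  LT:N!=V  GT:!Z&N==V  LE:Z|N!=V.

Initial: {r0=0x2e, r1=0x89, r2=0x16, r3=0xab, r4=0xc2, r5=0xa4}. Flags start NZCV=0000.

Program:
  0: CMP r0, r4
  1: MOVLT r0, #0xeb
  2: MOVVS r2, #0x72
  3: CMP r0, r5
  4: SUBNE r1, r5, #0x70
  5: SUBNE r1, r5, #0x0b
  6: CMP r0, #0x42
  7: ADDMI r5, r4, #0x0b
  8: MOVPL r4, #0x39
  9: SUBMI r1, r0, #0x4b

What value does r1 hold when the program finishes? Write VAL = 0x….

0: ✓ CMP  NZCV=0000
1: · MOVLT
2: · MOVVS
3: ✓ CMP  NZCV=1001
4: ✓ SUBNE  r1←0x34
5: ✓ SUBNE  r1←0x99
6: ✓ CMP  NZCV=1000
7: ✓ ADDMI  r5←0xcd
8: · MOVPL
9: ✓ SUBMI  r1←0xe3

VAL = 0xe3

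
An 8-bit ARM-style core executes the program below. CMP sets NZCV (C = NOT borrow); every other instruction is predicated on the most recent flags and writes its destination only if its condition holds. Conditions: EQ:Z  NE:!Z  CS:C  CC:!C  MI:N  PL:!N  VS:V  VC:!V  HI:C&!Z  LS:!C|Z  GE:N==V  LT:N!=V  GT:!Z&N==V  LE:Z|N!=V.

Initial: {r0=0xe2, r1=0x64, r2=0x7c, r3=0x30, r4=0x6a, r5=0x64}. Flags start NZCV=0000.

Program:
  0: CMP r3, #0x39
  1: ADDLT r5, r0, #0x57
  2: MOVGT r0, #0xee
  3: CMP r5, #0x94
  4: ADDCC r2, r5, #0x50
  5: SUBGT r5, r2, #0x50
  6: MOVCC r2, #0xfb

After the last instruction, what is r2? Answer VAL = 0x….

VAL = 0xfb

[0] flags=1000 → (cmp)
[1] flags=1000 LT?T → r5=0x39
[2] flags=1000 GT?F → skip
[3] flags=1001 → (cmp)
[4] flags=1001 CC?T → r2=0x89
[5] flags=1001 GT?T → r5=0x39
[6] flags=1001 CC?T → r2=0xfb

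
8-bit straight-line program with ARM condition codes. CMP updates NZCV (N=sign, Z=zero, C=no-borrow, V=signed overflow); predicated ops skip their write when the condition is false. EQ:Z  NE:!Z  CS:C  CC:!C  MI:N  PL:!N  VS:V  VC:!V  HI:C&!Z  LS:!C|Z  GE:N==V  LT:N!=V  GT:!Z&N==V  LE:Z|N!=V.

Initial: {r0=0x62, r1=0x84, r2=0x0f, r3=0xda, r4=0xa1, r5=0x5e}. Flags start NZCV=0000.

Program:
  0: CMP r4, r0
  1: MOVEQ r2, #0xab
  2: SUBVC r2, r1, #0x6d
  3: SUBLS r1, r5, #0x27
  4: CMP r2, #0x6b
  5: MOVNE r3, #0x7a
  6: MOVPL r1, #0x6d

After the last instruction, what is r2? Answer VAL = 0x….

[0] flags=0011 → (cmp)
[1] flags=0011 EQ?F → skip
[2] flags=0011 VC?F → skip
[3] flags=0011 LS?F → skip
[4] flags=1000 → (cmp)
[5] flags=1000 NE?T → r3=0x7a
[6] flags=1000 PL?F → skip

VAL = 0x0f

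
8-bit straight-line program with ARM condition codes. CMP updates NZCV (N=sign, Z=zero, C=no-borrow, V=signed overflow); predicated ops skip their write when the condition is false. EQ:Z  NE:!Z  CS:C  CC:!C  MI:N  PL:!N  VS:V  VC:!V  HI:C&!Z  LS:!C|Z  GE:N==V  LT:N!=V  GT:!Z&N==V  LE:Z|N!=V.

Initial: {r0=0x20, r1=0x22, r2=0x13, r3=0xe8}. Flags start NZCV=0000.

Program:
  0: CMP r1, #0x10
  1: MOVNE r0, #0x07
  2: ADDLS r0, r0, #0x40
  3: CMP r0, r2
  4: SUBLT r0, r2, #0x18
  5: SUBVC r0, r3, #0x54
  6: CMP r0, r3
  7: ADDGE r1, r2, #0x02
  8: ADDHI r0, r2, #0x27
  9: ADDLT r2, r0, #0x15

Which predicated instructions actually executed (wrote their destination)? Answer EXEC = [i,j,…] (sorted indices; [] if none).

[0] flags=0010 → (cmp)
[1] flags=0010 NE?T → r0=0x07
[2] flags=0010 LS?F → skip
[3] flags=1000 → (cmp)
[4] flags=1000 LT?T → r0=0xfb
[5] flags=1000 VC?T → r0=0x94
[6] flags=1000 → (cmp)
[7] flags=1000 GE?F → skip
[8] flags=1000 HI?F → skip
[9] flags=1000 LT?T → r2=0xa9

EXEC = [1,4,5,9]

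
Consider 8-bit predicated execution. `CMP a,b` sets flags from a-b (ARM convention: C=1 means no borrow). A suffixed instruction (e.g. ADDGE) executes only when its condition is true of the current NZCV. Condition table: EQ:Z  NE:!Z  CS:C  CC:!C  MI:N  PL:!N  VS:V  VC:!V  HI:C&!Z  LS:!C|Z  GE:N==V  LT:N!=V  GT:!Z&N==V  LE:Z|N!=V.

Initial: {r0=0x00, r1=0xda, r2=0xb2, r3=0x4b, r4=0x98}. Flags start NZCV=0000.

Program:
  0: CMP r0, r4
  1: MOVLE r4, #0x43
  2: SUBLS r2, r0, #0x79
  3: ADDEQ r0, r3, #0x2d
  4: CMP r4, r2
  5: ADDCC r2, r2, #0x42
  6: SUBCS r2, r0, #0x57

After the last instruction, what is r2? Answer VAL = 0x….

0: ✓ CMP  NZCV=0000
1: · MOVLE
2: ✓ SUBLS  r2←0x87
3: · ADDEQ
4: ✓ CMP  NZCV=0010
5: · ADDCC
6: ✓ SUBCS  r2←0xa9

VAL = 0xa9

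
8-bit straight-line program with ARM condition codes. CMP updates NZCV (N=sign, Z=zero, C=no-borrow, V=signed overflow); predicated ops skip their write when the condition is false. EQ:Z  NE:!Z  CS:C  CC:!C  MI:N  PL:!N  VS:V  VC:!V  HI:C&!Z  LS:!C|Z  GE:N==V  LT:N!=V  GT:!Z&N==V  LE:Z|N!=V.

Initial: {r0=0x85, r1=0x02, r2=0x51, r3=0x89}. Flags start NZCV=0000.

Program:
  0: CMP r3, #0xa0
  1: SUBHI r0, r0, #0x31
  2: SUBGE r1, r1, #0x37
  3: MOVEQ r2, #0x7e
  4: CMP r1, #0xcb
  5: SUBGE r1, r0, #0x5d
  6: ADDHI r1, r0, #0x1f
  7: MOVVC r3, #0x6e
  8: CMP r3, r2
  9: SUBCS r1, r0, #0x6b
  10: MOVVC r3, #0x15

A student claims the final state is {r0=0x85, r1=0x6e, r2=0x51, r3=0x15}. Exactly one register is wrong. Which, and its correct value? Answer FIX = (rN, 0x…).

0: ✓ CMP  NZCV=1000
1: · SUBHI
2: · SUBGE
3: · MOVEQ
4: ✓ CMP  NZCV=0000
5: ✓ SUBGE  r1←0x28
6: · ADDHI
7: ✓ MOVVC  r3←0x6e
8: ✓ CMP  NZCV=0010
9: ✓ SUBCS  r1←0x1a
10: ✓ MOVVC  r3←0x15

FIX = (r1, 0x1a)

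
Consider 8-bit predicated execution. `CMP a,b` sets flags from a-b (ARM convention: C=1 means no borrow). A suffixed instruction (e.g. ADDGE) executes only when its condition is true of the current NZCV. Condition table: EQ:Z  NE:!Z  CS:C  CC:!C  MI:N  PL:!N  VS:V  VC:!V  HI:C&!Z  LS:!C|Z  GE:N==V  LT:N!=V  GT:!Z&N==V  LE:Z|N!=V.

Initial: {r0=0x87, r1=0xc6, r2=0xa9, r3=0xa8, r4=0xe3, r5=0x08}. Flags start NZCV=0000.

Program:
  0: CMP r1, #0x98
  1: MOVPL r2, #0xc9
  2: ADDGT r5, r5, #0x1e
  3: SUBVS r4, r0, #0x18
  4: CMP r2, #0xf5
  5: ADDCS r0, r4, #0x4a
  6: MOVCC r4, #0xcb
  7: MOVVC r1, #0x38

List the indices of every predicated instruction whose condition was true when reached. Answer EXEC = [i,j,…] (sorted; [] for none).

[0] flags=0010 → (cmp)
[1] flags=0010 PL?T → r2=0xc9
[2] flags=0010 GT?T → r5=0x26
[3] flags=0010 VS?F → skip
[4] flags=1000 → (cmp)
[5] flags=1000 CS?F → skip
[6] flags=1000 CC?T → r4=0xcb
[7] flags=1000 VC?T → r1=0x38

EXEC = [1,2,6,7]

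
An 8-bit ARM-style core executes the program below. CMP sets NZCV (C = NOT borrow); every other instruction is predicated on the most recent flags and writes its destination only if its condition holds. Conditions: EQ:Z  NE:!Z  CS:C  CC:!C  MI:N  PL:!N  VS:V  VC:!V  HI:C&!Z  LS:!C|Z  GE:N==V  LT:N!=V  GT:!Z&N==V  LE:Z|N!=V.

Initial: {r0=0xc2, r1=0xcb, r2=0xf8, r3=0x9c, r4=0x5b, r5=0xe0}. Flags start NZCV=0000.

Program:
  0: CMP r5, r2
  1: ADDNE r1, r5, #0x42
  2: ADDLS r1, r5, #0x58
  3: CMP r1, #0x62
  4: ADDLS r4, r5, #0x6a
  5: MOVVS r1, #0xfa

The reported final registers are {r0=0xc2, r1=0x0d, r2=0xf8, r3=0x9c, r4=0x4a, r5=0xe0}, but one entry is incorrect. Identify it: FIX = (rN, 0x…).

FIX = (r1, 0x38)

0: ✓ CMP  NZCV=1000
1: ✓ ADDNE  r1←0x22
2: ✓ ADDLS  r1←0x38
3: ✓ CMP  NZCV=1000
4: ✓ ADDLS  r4←0x4a
5: · MOVVS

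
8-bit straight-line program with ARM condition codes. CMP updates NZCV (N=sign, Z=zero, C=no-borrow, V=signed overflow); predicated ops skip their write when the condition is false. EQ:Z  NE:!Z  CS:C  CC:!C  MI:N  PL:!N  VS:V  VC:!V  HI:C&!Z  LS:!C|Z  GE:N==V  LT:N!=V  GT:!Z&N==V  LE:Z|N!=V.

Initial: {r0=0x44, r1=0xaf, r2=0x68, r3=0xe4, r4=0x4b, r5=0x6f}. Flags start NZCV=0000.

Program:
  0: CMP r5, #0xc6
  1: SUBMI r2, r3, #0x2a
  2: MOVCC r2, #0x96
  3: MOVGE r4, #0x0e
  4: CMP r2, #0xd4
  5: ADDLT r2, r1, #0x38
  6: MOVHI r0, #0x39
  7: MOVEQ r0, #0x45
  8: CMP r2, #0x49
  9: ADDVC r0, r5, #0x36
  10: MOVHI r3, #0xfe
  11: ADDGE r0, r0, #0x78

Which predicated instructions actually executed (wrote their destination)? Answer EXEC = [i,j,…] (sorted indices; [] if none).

EXEC = [1,2,3,5,9,10]

0: ✓ CMP  NZCV=1001
1: ✓ SUBMI  r2←0xba
2: ✓ MOVCC  r2←0x96
3: ✓ MOVGE  r4←0x0e
4: ✓ CMP  NZCV=1000
5: ✓ ADDLT  r2←0xe7
6: · MOVHI
7: · MOVEQ
8: ✓ CMP  NZCV=1010
9: ✓ ADDVC  r0←0xa5
10: ✓ MOVHI  r3←0xfe
11: · ADDGE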